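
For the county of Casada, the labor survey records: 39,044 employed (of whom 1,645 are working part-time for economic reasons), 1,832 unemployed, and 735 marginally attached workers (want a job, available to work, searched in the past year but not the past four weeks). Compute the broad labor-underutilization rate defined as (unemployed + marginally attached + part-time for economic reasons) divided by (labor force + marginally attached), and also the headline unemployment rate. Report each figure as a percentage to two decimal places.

Broad underutilization rate ≈ 10.12%; headline unemployment rate ≈ 4.48%.

Labor force = 39,044 + 1,832 = 40,876.
Numerator = 1,832 + 735 + 1,645 = 4,212.
Denominator = 40,876 + 735 = 41,611.
Broad rate = 4,212 / 41,611 = 10.12%.
Headline unemployment rate = 1,832 / 40,876 = 4.48%.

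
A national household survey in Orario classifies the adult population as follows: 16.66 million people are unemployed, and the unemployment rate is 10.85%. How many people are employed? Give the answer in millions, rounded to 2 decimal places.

Labor force = U / u = 16.66 / 0.1085 ≈ 153.55 million.
Employed = labor force − unemployed = 153.55 − 16.66 = 136.89 million.

About 136.89 million are employed.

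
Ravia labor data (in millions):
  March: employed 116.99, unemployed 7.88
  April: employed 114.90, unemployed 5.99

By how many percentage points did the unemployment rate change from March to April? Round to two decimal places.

The unemployment rate changed by −1.36 percentage points.

March: labor force = 116.99 + 7.88 = 124.87; u = 7.88/124.87 = 6.31%.
April: labor force = 114.90 + 5.99 = 120.89; u = 5.99/120.89 = 4.95%.
Change = 4.95% − 6.31% = −1.36 pp.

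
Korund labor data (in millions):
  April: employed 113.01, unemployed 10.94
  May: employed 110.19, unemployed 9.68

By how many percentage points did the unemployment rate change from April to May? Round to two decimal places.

The unemployment rate changed by −0.75 percentage points.

April: labor force = 113.01 + 10.94 = 123.95; u = 10.94/123.95 = 8.83%.
May: labor force = 110.19 + 9.68 = 119.87; u = 9.68/119.87 = 8.08%.
Change = 8.08% − 8.83% = −0.75 pp.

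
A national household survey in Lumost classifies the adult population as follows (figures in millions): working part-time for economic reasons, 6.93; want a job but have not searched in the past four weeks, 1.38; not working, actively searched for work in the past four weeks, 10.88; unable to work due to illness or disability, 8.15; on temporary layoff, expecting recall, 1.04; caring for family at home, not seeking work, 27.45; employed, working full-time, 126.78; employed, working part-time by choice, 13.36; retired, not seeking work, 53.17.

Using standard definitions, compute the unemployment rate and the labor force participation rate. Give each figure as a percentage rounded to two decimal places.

Unemployment rate ≈ 7.50%; labor force participation rate ≈ 63.82%.

Employed = 6.93 + 126.78 + 13.36 = 147.07 million (anyone who worked, including part-time for economic reasons, counts as employed).
Unemployed = 10.88 + 1.04 = 11.92 million (jobless and actively searching, or on temporary layoff).
Labor force = 147.07 + 11.92 = 158.99 million.
Not in labor force = 1.38 + 8.15 + 27.45 + 53.17 = 90.15 million (those not working and not actively searching are outside the labor force — including those who want a job but have given up searching).
Civilian working-age population = 158.99 + 90.15 = 249.14 million.
Unemployment rate = 11.92 / 158.99 = 7.50%.
Labor force participation rate = 158.99 / 249.14 = 63.82%.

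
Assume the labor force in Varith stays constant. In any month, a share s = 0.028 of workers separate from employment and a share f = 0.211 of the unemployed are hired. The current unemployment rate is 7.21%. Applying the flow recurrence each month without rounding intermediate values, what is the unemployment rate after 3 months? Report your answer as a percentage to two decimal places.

Unemployment rate after three months ≈ 9.73%.

With a fixed labor force, u_{t+1} = u_t + s·(1−u_t) − f·u_t = u_t·(1−s−f) + s.
Here 1−s−f = 0.761 and s = 0.028.
u_1 = 0.072100 × 0.761 + 0.028 = 0.082868.
u_2 = 0.082868 × 0.761 + 0.028 = 0.091063.
u_3 = 0.091063 × 0.761 + 0.028 = 0.097299.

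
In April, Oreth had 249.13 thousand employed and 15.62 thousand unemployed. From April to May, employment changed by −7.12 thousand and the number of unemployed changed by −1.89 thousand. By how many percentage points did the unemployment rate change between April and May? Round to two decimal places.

The unemployment rate changed by −0.53 percentage points.

April: labor force = 249.13 + 15.62 = 264.75; u = 15.62/264.75 = 5.90%.
May: labor force = 242.01 + 13.73 = 255.74; u = 13.73/255.74 = 5.37%.
Change = 5.37% − 5.90% = −0.53 pp.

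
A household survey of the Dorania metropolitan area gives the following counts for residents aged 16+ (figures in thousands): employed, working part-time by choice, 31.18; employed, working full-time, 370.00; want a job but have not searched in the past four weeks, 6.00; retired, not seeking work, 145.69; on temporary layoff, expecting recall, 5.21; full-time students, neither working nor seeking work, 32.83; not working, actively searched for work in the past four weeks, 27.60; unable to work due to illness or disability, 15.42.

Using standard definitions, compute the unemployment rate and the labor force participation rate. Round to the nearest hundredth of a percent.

Unemployment rate ≈ 7.56%; labor force participation rate ≈ 68.46%.

Employed = 31.18 + 370.00 = 401.18 thousand.
Unemployed = 5.21 + 27.60 = 32.81 thousand (jobless and actively searching, or on temporary layoff).
Labor force = 401.18 + 32.81 = 433.99 thousand.
Not in labor force = 6.00 + 145.69 + 32.83 + 15.42 = 199.94 thousand (those not working and not actively searching are outside the labor force — including those who want a job but have given up searching).
Civilian working-age population = 433.99 + 199.94 = 633.93 thousand.
Unemployment rate = 32.81 / 433.99 = 7.56%.
Labor force participation rate = 433.99 / 633.93 = 68.46%.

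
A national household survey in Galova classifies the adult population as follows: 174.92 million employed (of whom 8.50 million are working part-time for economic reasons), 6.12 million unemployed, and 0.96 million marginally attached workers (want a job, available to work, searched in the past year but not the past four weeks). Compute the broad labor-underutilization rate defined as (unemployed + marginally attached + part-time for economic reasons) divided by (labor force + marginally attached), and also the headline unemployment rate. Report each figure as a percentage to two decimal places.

Broad underutilization rate ≈ 8.56%; headline unemployment rate ≈ 3.38%.

Labor force = 174.92 + 6.12 = 181.04 million.
Numerator = 6.12 + 0.96 + 8.50 = 15.58 million.
Denominator = 181.04 + 0.96 = 182.00 million.
Broad rate = 15.58 / 182.00 = 8.56%.
Headline unemployment rate = 6.12 / 181.04 = 3.38%.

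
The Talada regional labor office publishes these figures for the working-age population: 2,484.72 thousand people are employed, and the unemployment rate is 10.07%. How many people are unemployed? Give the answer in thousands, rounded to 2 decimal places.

About 278.23 thousand are unemployed.

Let U be the number unemployed. The labor force is E + U, and U/(E+U) = 0.1007.
So U = 0.1007 × 2,484.72 / (1 − 0.1007) = 250.2113 / 0.8993 ≈ 278.23 thousand.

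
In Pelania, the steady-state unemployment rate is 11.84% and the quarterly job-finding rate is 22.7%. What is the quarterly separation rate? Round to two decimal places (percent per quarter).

From u* = s/(s+f): s = u·f/(1−u).
s = 0.1184 × 22.7 / (1 − 0.1184) = 2.6877 / 0.8816 ≈ 3.05% per quarter.

Separation rate ≈ 3.05% per quarter.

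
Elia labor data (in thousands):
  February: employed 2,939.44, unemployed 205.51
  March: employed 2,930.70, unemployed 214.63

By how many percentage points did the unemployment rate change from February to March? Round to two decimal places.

February: labor force = 2,939.44 + 205.51 = 3,144.95; u = 205.51/3,144.95 = 6.53%.
March: labor force = 2,930.70 + 214.63 = 3,145.33; u = 214.63/3,145.33 = 6.82%.
Change = 6.82% − 6.53% = +0.29 pp.

The unemployment rate changed by +0.29 percentage points.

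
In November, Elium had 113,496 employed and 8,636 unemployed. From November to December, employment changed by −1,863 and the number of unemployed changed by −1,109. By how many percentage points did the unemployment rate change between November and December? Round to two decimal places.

The unemployment rate changed by −0.75 percentage points.

November: labor force = 113,496 + 8,636 = 122,132; u = 8,636/122,132 = 7.07%.
December: labor force = 111,633 + 7,527 = 119,160; u = 7,527/119,160 = 6.32%.
Change = 6.32% − 7.07% = −0.75 pp.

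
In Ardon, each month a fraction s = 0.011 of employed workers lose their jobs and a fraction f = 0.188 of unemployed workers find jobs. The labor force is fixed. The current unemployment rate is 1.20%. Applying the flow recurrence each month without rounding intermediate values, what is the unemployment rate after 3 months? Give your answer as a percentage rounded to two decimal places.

Unemployment rate after three months ≈ 3.30%.

With a fixed labor force, u_{t+1} = u_t + s·(1−u_t) − f·u_t = u_t·(1−s−f) + s.
Here 1−s−f = 0.801 and s = 0.011.
u_1 = 0.012000 × 0.801 + 0.011 = 0.020612.
u_2 = 0.020612 × 0.801 + 0.011 = 0.027510.
u_3 = 0.027510 × 0.801 + 0.011 = 0.033036.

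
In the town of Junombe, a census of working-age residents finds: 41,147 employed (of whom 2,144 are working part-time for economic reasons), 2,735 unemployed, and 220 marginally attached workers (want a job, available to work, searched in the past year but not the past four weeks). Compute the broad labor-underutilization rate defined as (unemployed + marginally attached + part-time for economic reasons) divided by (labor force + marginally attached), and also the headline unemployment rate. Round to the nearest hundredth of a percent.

Labor force = 41,147 + 2,735 = 43,882.
Numerator = 2,735 + 220 + 2,144 = 5,099.
Denominator = 43,882 + 220 = 44,102.
Broad rate = 5,099 / 44,102 = 11.56%.
Headline unemployment rate = 2,735 / 43,882 = 6.23%.

Broad underutilization rate ≈ 11.56%; headline unemployment rate ≈ 6.23%.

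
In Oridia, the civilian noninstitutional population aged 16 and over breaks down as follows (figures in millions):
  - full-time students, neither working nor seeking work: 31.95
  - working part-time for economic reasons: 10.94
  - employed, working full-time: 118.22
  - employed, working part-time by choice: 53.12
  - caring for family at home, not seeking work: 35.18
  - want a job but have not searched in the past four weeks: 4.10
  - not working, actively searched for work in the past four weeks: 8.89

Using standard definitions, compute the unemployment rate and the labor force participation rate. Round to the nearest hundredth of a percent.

Employed = 10.94 + 118.22 + 53.12 = 182.28 million (anyone who worked, including part-time for economic reasons, counts as employed).
Unemployed = 8.89 million.
Labor force = 182.28 + 8.89 = 191.17 million.
Not in labor force = 31.95 + 35.18 + 4.10 = 71.23 million (those not working and not actively searching are outside the labor force — including those who want a job but have given up searching).
Civilian working-age population = 191.17 + 71.23 = 262.40 million.
Unemployment rate = 8.89 / 191.17 = 4.65%.
Labor force participation rate = 191.17 / 262.40 = 72.85%.

Unemployment rate ≈ 4.65%; labor force participation rate ≈ 72.85%.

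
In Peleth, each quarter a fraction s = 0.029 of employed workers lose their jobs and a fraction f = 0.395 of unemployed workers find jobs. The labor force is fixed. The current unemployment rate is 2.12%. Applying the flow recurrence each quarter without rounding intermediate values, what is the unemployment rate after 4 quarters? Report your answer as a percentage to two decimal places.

With a fixed labor force, u_{t+1} = u_t + s·(1−u_t) − f·u_t = u_t·(1−s−f) + s.
Here 1−s−f = 0.576 and s = 0.029.
u_1 = 0.021200 × 0.576 + 0.029 = 0.041211.
u_2 = 0.041211 × 0.576 + 0.029 = 0.052738.
u_3 = 0.052738 × 0.576 + 0.029 = 0.059377.
u_4 = 0.059377 × 0.576 + 0.029 = 0.063201.

Unemployment rate after four quarters ≈ 6.32%.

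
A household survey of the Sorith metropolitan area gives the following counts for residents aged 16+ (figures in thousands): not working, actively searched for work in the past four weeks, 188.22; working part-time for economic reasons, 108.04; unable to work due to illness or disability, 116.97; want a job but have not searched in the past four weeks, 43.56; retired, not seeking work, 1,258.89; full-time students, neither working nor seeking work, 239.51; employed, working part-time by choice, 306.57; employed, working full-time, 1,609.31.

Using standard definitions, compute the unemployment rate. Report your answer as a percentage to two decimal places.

Employed = 108.04 + 306.57 + 1,609.31 = 2,023.92 thousand (anyone who worked, including part-time for economic reasons, counts as employed).
Unemployed = 188.22 thousand.
Labor force = 2,023.92 + 188.22 = 2,212.14 thousand.
Unemployment rate = 188.22 / 2,212.14 = 8.51%.

Unemployment rate ≈ 8.51%.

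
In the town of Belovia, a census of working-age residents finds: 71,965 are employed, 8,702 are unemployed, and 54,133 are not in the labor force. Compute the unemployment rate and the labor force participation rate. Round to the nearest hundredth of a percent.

Labor force = employed + unemployed = 71,965 + 8,702 = 80,667.
Working-age population = 80,667 + 54,133 = 134,800.
Unemployment rate = 8,702 / 80,667 = 10.79%.
Labor force participation rate = 80,667 / 134,800 = 59.84%.

Unemployment rate ≈ 10.79%; labor force participation rate ≈ 59.84%.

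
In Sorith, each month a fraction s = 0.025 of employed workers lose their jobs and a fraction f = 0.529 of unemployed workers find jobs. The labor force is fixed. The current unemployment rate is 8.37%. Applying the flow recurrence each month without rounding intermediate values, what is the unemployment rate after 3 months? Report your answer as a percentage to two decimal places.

Unemployment rate after three months ≈ 4.85%.

With a fixed labor force, u_{t+1} = u_t + s·(1−u_t) − f·u_t = u_t·(1−s−f) + s.
Here 1−s−f = 0.446 and s = 0.025.
u_1 = 0.083700 × 0.446 + 0.025 = 0.062330.
u_2 = 0.062330 × 0.446 + 0.025 = 0.052799.
u_3 = 0.052799 × 0.446 + 0.025 = 0.048548.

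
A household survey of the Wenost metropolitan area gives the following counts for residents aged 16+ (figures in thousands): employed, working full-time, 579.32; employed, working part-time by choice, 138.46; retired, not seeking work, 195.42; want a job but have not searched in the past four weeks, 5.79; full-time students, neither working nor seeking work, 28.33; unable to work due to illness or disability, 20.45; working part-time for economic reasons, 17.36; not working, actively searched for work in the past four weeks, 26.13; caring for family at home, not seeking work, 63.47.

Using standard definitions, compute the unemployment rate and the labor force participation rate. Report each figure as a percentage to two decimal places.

Employed = 579.32 + 138.46 + 17.36 = 735.14 thousand (anyone who worked, including part-time for economic reasons, counts as employed).
Unemployed = 26.13 thousand.
Labor force = 735.14 + 26.13 = 761.27 thousand.
Not in labor force = 195.42 + 5.79 + 28.33 + 20.45 + 63.47 = 313.46 thousand (those not working and not actively searching are outside the labor force — including those who want a job but have given up searching).
Civilian working-age population = 761.27 + 313.46 = 1,074.73 thousand.
Unemployment rate = 26.13 / 761.27 = 3.43%.
Labor force participation rate = 761.27 / 1,074.73 = 70.83%.

Unemployment rate ≈ 3.43%; labor force participation rate ≈ 70.83%.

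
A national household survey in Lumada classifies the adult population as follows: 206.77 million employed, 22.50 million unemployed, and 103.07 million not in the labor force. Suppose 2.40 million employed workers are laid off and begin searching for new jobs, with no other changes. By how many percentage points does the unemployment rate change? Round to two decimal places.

Initially, labor force = 206.77 + 22.50 = 229.27 million, so u = 22.50/229.27 = 9.81%.
After the change, employed falls and unemployed rises by 2.40; labor force unchanged → E = 204.37, U = 24.90, labor force = 229.27 million.
New unemployment rate = 24.90 / 229.27 = 10.86%.
Change = 10.86% − 9.81% = +1.05 percentage points.

The unemployment rate changes by +1.05 percentage points.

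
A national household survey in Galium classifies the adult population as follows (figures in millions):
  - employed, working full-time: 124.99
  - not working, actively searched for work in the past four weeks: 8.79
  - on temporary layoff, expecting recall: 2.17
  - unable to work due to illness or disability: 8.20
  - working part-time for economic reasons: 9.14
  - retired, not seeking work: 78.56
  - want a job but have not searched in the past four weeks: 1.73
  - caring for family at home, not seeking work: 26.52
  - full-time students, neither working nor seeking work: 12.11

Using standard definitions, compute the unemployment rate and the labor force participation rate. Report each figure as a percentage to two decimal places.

Unemployment rate ≈ 7.55%; labor force participation rate ≈ 53.30%.

Employed = 124.99 + 9.14 = 134.13 million (anyone who worked, including part-time for economic reasons, counts as employed).
Unemployed = 8.79 + 2.17 = 10.96 million (jobless and actively searching, or on temporary layoff).
Labor force = 134.13 + 10.96 = 145.09 million.
Not in labor force = 8.20 + 78.56 + 1.73 + 26.52 + 12.11 = 127.12 million (those not working and not actively searching are outside the labor force — including those who want a job but have given up searching).
Civilian working-age population = 145.09 + 127.12 = 272.21 million.
Unemployment rate = 10.96 / 145.09 = 7.55%.
Labor force participation rate = 145.09 / 272.21 = 53.30%.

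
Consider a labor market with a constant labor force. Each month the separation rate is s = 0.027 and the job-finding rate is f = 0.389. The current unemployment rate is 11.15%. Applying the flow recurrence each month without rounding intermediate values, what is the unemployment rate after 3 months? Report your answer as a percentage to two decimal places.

Unemployment rate after three months ≈ 7.42%.

With a fixed labor force, u_{t+1} = u_t + s·(1−u_t) − f·u_t = u_t·(1−s−f) + s.
Here 1−s−f = 0.584 and s = 0.027.
u_1 = 0.111500 × 0.584 + 0.027 = 0.092116.
u_2 = 0.092116 × 0.584 + 0.027 = 0.080796.
u_3 = 0.080796 × 0.584 + 0.027 = 0.074185.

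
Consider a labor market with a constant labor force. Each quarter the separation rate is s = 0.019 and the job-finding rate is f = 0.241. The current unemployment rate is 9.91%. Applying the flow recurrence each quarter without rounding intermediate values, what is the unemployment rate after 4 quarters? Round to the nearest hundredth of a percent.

Unemployment rate after four quarters ≈ 8.09%.

With a fixed labor force, u_{t+1} = u_t + s·(1−u_t) − f·u_t = u_t·(1−s−f) + s.
Here 1−s−f = 0.740 and s = 0.019.
u_1 = 0.099100 × 0.740 + 0.019 = 0.092334.
u_2 = 0.092334 × 0.740 + 0.019 = 0.087327.
u_3 = 0.087327 × 0.740 + 0.019 = 0.083622.
u_4 = 0.083622 × 0.740 + 0.019 = 0.080880.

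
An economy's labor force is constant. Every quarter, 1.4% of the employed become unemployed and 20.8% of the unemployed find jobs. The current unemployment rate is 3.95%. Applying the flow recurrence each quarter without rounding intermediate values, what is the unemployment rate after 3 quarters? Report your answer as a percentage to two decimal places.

Unemployment rate after three quarters ≈ 5.20%.

With a fixed labor force, u_{t+1} = u_t + s·(1−u_t) − f·u_t = u_t·(1−s−f) + s.
Here 1−s−f = 0.778 and s = 0.014.
u_1 = 0.039500 × 0.778 + 0.014 = 0.044731.
u_2 = 0.044731 × 0.778 + 0.014 = 0.048801.
u_3 = 0.048801 × 0.778 + 0.014 = 0.051967.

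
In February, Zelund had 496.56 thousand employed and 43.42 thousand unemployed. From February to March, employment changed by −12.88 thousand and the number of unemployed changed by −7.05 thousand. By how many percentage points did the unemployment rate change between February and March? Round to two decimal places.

February: labor force = 496.56 + 43.42 = 539.98; u = 43.42/539.98 = 8.04%.
March: labor force = 483.68 + 36.37 = 520.05; u = 36.37/520.05 = 6.99%.
Change = 6.99% − 8.04% = −1.05 pp.

The unemployment rate changed by −1.05 percentage points.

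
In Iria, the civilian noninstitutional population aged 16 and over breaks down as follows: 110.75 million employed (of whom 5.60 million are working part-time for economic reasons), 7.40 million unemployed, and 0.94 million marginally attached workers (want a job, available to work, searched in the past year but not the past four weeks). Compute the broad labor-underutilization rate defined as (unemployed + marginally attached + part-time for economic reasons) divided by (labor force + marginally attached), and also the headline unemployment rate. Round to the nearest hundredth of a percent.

Labor force = 110.75 + 7.40 = 118.15 million.
Numerator = 7.40 + 0.94 + 5.60 = 13.94 million.
Denominator = 118.15 + 0.94 = 119.09 million.
Broad rate = 13.94 / 119.09 = 11.71%.
Headline unemployment rate = 7.40 / 118.15 = 6.26%.

Broad underutilization rate ≈ 11.71%; headline unemployment rate ≈ 6.26%.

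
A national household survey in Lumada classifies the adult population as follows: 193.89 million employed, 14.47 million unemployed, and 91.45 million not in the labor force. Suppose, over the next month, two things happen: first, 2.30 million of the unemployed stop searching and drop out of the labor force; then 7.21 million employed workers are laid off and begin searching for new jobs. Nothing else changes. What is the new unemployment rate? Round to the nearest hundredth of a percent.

Initially, labor force = 193.89 + 14.47 = 208.36 million, so u = 14.47/208.36 = 6.94%.
After the first change, unemployed and labor force both fall by 2.30 → E = 193.89, U = 12.17, labor force = 206.06 million.
After the second change, employed falls and unemployed rises by 7.21; labor force unchanged → E = 186.68, U = 19.38, labor force = 206.06 million.
New unemployment rate = 19.38 / 206.06 = 9.41%.

New unemployment rate ≈ 9.41%.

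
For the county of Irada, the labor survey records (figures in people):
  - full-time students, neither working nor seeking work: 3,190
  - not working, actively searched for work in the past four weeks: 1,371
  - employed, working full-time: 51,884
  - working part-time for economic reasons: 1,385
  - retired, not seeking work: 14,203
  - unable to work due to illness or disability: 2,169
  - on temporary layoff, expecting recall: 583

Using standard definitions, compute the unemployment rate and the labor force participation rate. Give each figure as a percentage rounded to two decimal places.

Employed = 51,884 + 1,385 = 53,269 (anyone who worked, including part-time for economic reasons, counts as employed).
Unemployed = 1,371 + 583 = 1,954 (jobless and actively searching, or on temporary layoff).
Labor force = 53,269 + 1,954 = 55,223.
Not in labor force = 3,190 + 14,203 + 2,169 = 19,562 (those not working and not actively searching are outside the labor force).
Civilian working-age population = 55,223 + 19,562 = 74,785.
Unemployment rate = 1,954 / 55,223 = 3.54%.
Labor force participation rate = 55,223 / 74,785 = 73.84%.

Unemployment rate ≈ 3.54%; labor force participation rate ≈ 73.84%.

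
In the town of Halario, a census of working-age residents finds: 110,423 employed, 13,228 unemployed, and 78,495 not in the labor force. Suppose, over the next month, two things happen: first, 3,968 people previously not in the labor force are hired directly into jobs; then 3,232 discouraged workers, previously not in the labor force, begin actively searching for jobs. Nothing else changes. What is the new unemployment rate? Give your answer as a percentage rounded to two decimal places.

Initially, labor force = 110,423 + 13,228 = 123,651, so u = 13,228/123,651 = 10.70%.
After the first change, employed and labor force both rise by 3,968; unemployed unchanged → E = 114,391, U = 13,228, labor force = 127,619.
After the second change, unemployed and labor force both rise by 3,232 → E = 114,391, U = 16,460, labor force = 130,851.
New unemployment rate = 16,460 / 130,851 = 12.58%.

New unemployment rate ≈ 12.58%.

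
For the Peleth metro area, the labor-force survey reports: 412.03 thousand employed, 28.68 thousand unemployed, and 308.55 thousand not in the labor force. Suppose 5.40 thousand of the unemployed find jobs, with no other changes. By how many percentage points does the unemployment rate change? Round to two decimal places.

The unemployment rate changes by −1.23 percentage points.

Initially, labor force = 412.03 + 28.68 = 440.71 thousand, so u = 28.68/440.71 = 6.51%.
After the change, unemployed falls and employed rises by 5.40; labor force unchanged → E = 417.43, U = 23.28, labor force = 440.71 thousand.
New unemployment rate = 23.28 / 440.71 = 5.28%.
Change = 5.28% − 6.51% = −1.23 percentage points.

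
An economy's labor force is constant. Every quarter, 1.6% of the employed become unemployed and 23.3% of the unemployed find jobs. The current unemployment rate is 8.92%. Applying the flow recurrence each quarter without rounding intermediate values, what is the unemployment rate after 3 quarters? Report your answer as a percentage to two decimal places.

With a fixed labor force, u_{t+1} = u_t + s·(1−u_t) − f·u_t = u_t·(1−s−f) + s.
Here 1−s−f = 0.751 and s = 0.016.
u_1 = 0.089200 × 0.751 + 0.016 = 0.082989.
u_2 = 0.082989 × 0.751 + 0.016 = 0.078325.
u_3 = 0.078325 × 0.751 + 0.016 = 0.074822.

Unemployment rate after three quarters ≈ 7.48%.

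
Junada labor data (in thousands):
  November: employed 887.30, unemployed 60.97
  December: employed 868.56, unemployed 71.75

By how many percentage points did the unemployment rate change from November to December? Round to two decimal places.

November: labor force = 887.30 + 60.97 = 948.27; u = 60.97/948.27 = 6.43%.
December: labor force = 868.56 + 71.75 = 940.31; u = 71.75/940.31 = 7.63%.
Change = 7.63% − 6.43% = +1.20 pp.

The unemployment rate changed by +1.20 percentage points.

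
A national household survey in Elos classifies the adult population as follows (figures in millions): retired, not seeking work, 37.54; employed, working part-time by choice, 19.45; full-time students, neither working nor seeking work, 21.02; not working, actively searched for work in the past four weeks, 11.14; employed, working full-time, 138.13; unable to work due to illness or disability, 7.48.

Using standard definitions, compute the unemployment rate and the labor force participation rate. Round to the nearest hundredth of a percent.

Employed = 19.45 + 138.13 = 157.58 million.
Unemployed = 11.14 million.
Labor force = 157.58 + 11.14 = 168.72 million.
Not in labor force = 37.54 + 21.02 + 7.48 = 66.04 million (those not working and not actively searching are outside the labor force).
Civilian working-age population = 168.72 + 66.04 = 234.76 million.
Unemployment rate = 11.14 / 168.72 = 6.60%.
Labor force participation rate = 168.72 / 234.76 = 71.87%.

Unemployment rate ≈ 6.60%; labor force participation rate ≈ 71.87%.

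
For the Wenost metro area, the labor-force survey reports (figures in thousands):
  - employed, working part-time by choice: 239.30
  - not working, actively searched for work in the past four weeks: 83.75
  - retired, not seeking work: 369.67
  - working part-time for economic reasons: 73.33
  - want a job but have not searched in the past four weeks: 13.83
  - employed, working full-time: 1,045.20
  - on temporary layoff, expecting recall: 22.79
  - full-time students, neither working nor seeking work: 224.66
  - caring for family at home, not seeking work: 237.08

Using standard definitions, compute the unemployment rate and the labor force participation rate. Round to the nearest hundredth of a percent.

Employed = 239.30 + 73.33 + 1,045.20 = 1,357.83 thousand (anyone who worked, including part-time for economic reasons, counts as employed).
Unemployed = 83.75 + 22.79 = 106.54 thousand (jobless and actively searching, or on temporary layoff).
Labor force = 1,357.83 + 106.54 = 1,464.37 thousand.
Not in labor force = 369.67 + 13.83 + 224.66 + 237.08 = 845.24 thousand (those not working and not actively searching are outside the labor force — including those who want a job but have given up searching).
Civilian working-age population = 1,464.37 + 845.24 = 2,309.61 thousand.
Unemployment rate = 106.54 / 1,464.37 = 7.28%.
Labor force participation rate = 1,464.37 / 2,309.61 = 63.40%.

Unemployment rate ≈ 7.28%; labor force participation rate ≈ 63.40%.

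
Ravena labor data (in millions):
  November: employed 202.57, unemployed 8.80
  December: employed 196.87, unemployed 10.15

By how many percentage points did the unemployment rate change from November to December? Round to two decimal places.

The unemployment rate changed by +0.74 percentage points.

November: labor force = 202.57 + 8.80 = 211.37; u = 8.80/211.37 = 4.16%.
December: labor force = 196.87 + 10.15 = 207.02; u = 10.15/207.02 = 4.90%.
Change = 4.90% − 4.16% = +0.74 pp.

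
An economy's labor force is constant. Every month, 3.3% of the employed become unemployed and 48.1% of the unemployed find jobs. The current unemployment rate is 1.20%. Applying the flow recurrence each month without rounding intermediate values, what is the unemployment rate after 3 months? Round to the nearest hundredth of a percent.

With a fixed labor force, u_{t+1} = u_t + s·(1−u_t) − f·u_t = u_t·(1−s−f) + s.
Here 1−s−f = 0.486 and s = 0.033.
u_1 = 0.012000 × 0.486 + 0.033 = 0.038832.
u_2 = 0.038832 × 0.486 + 0.033 = 0.051872.
u_3 = 0.051872 × 0.486 + 0.033 = 0.058210.

Unemployment rate after three months ≈ 5.82%.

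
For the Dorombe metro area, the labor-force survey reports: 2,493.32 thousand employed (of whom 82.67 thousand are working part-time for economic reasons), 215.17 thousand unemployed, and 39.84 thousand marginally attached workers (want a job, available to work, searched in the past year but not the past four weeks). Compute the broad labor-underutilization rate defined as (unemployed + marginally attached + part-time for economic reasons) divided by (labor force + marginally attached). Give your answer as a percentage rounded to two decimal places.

Labor force = 2,493.32 + 215.17 = 2,708.49 thousand.
Numerator = 215.17 + 39.84 + 82.67 = 337.68 thousand.
Denominator = 2,708.49 + 39.84 = 2,748.33 thousand.
Broad rate = 337.68 / 2,748.33 = 12.29%.

Broad underutilization rate ≈ 12.29%.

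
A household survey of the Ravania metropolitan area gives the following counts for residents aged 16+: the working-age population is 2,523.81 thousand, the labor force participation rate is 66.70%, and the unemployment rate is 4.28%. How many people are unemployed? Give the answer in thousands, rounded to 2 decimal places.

Labor force = 0.6670 × 2,523.81 = 1,683.38 thousand.
Unemployed = 0.0428 × 1,683.38 ≈ 72.05 thousand.

About 72.05 thousand are unemployed.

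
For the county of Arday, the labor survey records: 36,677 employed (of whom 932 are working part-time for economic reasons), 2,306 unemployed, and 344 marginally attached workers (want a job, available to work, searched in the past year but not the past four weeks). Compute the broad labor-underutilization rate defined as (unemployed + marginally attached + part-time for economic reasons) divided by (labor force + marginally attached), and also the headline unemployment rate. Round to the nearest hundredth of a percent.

Broad underutilization rate ≈ 9.11%; headline unemployment rate ≈ 5.92%.

Labor force = 36,677 + 2,306 = 38,983.
Numerator = 2,306 + 344 + 932 = 3,582.
Denominator = 38,983 + 344 = 39,327.
Broad rate = 3,582 / 39,327 = 9.11%.
Headline unemployment rate = 2,306 / 38,983 = 5.92%.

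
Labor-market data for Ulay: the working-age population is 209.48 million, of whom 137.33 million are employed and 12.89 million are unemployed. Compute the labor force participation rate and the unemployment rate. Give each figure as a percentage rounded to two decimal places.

Labor force participation rate ≈ 71.71%; unemployment rate ≈ 8.58%.

Labor force = employed + unemployed = 137.33 + 12.89 = 150.22 million.
Unemployment rate = 12.89 / 150.22 = 8.58%.
Labor force participation rate = 150.22 / 209.48 = 71.71%.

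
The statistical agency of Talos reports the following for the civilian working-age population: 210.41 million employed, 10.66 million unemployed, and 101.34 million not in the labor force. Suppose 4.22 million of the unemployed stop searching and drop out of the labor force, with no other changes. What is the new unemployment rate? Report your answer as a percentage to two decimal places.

Initially, labor force = 210.41 + 10.66 = 221.07 million, so u = 10.66/221.07 = 4.82%.
After the change, unemployed and labor force both fall by 4.22 → E = 210.41, U = 6.44, labor force = 216.85 million.
New unemployment rate = 6.44 / 216.85 = 2.97%.

New unemployment rate ≈ 2.97%.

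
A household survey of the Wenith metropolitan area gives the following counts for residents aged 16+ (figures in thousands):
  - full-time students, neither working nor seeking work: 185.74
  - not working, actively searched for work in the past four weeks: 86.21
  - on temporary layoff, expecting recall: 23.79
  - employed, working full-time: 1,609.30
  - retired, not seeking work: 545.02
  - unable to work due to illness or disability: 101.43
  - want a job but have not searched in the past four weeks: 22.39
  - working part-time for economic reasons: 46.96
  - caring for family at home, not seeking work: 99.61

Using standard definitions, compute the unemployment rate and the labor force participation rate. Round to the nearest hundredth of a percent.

Unemployment rate ≈ 6.23%; labor force participation rate ≈ 64.93%.

Employed = 1,609.30 + 46.96 = 1,656.26 thousand (anyone who worked, including part-time for economic reasons, counts as employed).
Unemployed = 86.21 + 23.79 = 110.00 thousand (jobless and actively searching, or on temporary layoff).
Labor force = 1,656.26 + 110.00 = 1,766.26 thousand.
Not in labor force = 185.74 + 545.02 + 101.43 + 22.39 + 99.61 = 954.19 thousand (those not working and not actively searching are outside the labor force — including those who want a job but have given up searching).
Civilian working-age population = 1,766.26 + 954.19 = 2,720.45 thousand.
Unemployment rate = 110.00 / 1,766.26 = 6.23%.
Labor force participation rate = 1,766.26 / 2,720.45 = 64.93%.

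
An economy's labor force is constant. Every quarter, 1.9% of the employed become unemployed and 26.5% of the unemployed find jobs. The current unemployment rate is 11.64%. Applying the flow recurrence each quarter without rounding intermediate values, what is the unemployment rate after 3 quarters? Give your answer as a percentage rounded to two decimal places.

Unemployment rate after three quarters ≈ 8.51%.

With a fixed labor force, u_{t+1} = u_t + s·(1−u_t) − f·u_t = u_t·(1−s−f) + s.
Here 1−s−f = 0.716 and s = 0.019.
u_1 = 0.116400 × 0.716 + 0.019 = 0.102342.
u_2 = 0.102342 × 0.716 + 0.019 = 0.092277.
u_3 = 0.092277 × 0.716 + 0.019 = 0.085070.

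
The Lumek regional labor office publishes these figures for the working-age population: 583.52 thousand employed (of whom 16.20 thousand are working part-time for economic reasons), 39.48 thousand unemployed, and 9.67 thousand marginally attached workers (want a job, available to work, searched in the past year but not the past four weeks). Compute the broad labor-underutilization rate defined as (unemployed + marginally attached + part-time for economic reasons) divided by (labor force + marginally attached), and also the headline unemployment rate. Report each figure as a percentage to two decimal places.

Broad underutilization rate ≈ 10.33%; headline unemployment rate ≈ 6.34%.

Labor force = 583.52 + 39.48 = 623.00 thousand.
Numerator = 39.48 + 9.67 + 16.20 = 65.35 thousand.
Denominator = 623.00 + 9.67 = 632.67 thousand.
Broad rate = 65.35 / 632.67 = 10.33%.
Headline unemployment rate = 39.48 / 623.00 = 6.34%.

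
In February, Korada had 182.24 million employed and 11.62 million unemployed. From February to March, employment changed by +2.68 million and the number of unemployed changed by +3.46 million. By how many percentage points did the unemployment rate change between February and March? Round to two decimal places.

February: labor force = 182.24 + 11.62 = 193.86; u = 11.62/193.86 = 5.99%.
March: labor force = 184.92 + 15.08 = 200.00; u = 15.08/200.00 = 7.54%.
Change = 7.54% − 5.99% = +1.55 pp.

The unemployment rate changed by +1.55 percentage points.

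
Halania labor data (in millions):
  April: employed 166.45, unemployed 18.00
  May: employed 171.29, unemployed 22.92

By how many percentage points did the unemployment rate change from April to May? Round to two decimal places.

April: labor force = 166.45 + 18.00 = 184.45; u = 18.00/184.45 = 9.76%.
May: labor force = 171.29 + 22.92 = 194.21; u = 22.92/194.21 = 11.80%.
Change = 11.80% − 9.76% = +2.04 pp.

The unemployment rate changed by +2.04 percentage points.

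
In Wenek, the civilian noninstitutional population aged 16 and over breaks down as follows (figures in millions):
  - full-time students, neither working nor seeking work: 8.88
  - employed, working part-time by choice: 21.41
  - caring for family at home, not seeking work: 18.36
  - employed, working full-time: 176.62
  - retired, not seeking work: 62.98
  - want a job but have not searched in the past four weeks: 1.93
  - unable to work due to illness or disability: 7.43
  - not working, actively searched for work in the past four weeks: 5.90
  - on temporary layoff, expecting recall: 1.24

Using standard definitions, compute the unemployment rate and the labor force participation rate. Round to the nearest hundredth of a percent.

Employed = 21.41 + 176.62 = 198.03 million.
Unemployed = 5.90 + 1.24 = 7.14 million (jobless and actively searching, or on temporary layoff).
Labor force = 198.03 + 7.14 = 205.17 million.
Not in labor force = 8.88 + 18.36 + 62.98 + 1.93 + 7.43 = 99.58 million (those not working and not actively searching are outside the labor force — including those who want a job but have given up searching).
Civilian working-age population = 205.17 + 99.58 = 304.75 million.
Unemployment rate = 7.14 / 205.17 = 3.48%.
Labor force participation rate = 205.17 / 304.75 = 67.32%.

Unemployment rate ≈ 3.48%; labor force participation rate ≈ 67.32%.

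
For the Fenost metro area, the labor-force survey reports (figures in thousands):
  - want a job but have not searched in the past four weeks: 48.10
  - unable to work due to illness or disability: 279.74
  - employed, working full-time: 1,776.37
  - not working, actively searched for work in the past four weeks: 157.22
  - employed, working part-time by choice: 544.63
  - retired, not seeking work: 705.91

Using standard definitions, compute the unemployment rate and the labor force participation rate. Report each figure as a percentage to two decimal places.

Employed = 1,776.37 + 544.63 = 2,321.00 thousand.
Unemployed = 157.22 thousand.
Labor force = 2,321.00 + 157.22 = 2,478.22 thousand.
Not in labor force = 48.10 + 279.74 + 705.91 = 1,033.75 thousand (those not working and not actively searching are outside the labor force — including those who want a job but have given up searching).
Civilian working-age population = 2,478.22 + 1,033.75 = 3,511.97 thousand.
Unemployment rate = 157.22 / 2,478.22 = 6.34%.
Labor force participation rate = 2,478.22 / 3,511.97 = 70.56%.

Unemployment rate ≈ 6.34%; labor force participation rate ≈ 70.56%.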